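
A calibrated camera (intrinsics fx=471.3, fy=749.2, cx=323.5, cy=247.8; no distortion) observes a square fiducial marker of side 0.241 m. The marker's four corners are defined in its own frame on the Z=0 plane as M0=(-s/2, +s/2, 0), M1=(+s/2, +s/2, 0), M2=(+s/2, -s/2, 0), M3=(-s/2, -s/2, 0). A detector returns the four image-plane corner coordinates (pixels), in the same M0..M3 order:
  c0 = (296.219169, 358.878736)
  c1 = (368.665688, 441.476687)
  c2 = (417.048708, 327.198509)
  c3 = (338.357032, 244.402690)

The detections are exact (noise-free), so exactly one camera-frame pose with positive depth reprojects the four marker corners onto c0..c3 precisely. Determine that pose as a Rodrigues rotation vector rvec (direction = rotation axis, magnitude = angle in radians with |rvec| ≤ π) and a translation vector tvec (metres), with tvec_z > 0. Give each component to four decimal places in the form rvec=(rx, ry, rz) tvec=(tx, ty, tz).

rvec=(0.2412, 0.2943, 0.5492) tvec=(0.0796, 0.1595, 1.2445)

Intrinsics K: fx=471.3, fy=749.2, cx=323.5, cy=247.8
Marker side s = 0.241 m; corners in marker frame (Z=0):
  M0 = (-0.1205, +0.1205, 0)
  M1 = (+0.1205, +0.1205, 0)
  M2 = (+0.1205, -0.1205, 0)
  M3 = (-0.1205, -0.1205, 0)
Detected image corners:
  c0 = (296.219169, 358.878736) px
  c1 = (368.665688, 441.476687) px
  c2 = (417.048708, 327.198509) px
  c3 = (338.357032, 244.402690) px
Planar DLT: solve 8×8 A·h = b for H (H[2,2]=1):
  H  [+253.53341 -101.50972 +353.64702]
  H  [+285.50564 +557.70506 +343.82176]
  H  [-0.16800 +0.24229 +1.00000]
B = K⁻¹H; ‖b₁‖=0.803515, ‖b₂‖=0.803515; λ = 2/(‖b₁‖+‖b₂‖) = 1.244531, sign → tz>0 ⇒ λ=+1.244531
r₁ = λ·B[:,0] = (+0.81300,+0.54342,-0.20908); r₂ = λ·B[:,1] = (-0.47503,+0.82670,+0.30154)
r₃ = r₁×r₂ = (+0.33671,-0.14583,+0.93025); SVD([r₁ r₂ r₃]) → R = UVᵀ:
  R  [+0.81300 -0.47503 +0.33671]
  R  [+0.54342 +0.82670 -0.14583]
  R  [-0.20908 +0.30154 +0.93025]
t = (+0.07961, +0.15951, +1.24453) m
tr R = 2.569947; θ = arccos((tr R − 1)/2) = 0.668143 rad = 38.282°
axis k = ((R−Rᵀ)₃₂, (R−Rᵀ)₁₃, (R−Rᵀ)₂₁) / (2 sinθ) = (+0.361056, +0.440492, +0.821952)
rvec = θ·k = (+0.241237, +0.294312, +0.549182)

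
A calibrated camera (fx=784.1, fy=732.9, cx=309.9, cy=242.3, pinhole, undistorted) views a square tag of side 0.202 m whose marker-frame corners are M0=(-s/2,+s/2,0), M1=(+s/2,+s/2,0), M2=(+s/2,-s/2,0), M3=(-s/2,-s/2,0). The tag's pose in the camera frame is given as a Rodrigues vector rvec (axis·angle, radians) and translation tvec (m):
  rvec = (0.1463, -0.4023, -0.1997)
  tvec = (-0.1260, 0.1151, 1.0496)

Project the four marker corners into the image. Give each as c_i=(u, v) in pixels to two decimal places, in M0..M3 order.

Intrinsics K: fx=784.1, fy=732.9, cx=309.9, cy=242.3
Marker side s = 0.202 m; corners in marker frame (Z=0):
  M0 = (-0.1010, +0.1010, 0)
  M1 = (+0.1010, +0.1010, 0)
  M2 = (+0.1010, -0.1010, 0)
  M3 = (-0.1010, -0.1010, 0)
rvec = (0.1463, -0.4023, -0.1997), |rvec| = θ = 0.47237 rad = 27.065°
Rodrigues: sinθ=0.45499, 1−cosθ=0.10951; R = I + sinθ·[k]× + (1−cosθ)·[k]×²:
    [+0.90100 +0.16347 -0.40184]
    [-0.22124 +0.96992 -0.10149]
    [+0.37317 +0.18035 +0.91007]
t = (-0.1260, 0.1151, 1.0496) m
M0: Pc = R·M0+t = (-0.20049, +0.23541, +1.03013); u = 784.1·(-0.20049)/1.03013 + 309.9 = 157.2929, v = 732.9·(+0.23541)/1.03013 + 242.3 = 409.7847
M1: Pc = R·M1+t = (-0.01849, +0.19072, +1.10550); u = 784.1·(-0.01849)/1.10550 + 309.9 = 296.7866, v = 732.9·(+0.19072)/1.10550 + 242.3 = 368.7367
M2: Pc = R·M2+t = (-0.05151, -0.00521, +1.06907); u = 784.1·(-0.05151)/1.06907 + 309.9 = 272.1209, v = 732.9·(-0.00521)/1.06907 + 242.3 = 238.7299
M3: Pc = R·M3+t = (-0.23351, +0.03948, +0.99370); u = 784.1·(-0.23351)/0.99370 + 309.9 = 125.6419, v = 732.9·(+0.03948)/0.99370 + 242.3 = 271.4207

c0=(157.29, 409.78) c1=(296.79, 368.74) c2=(272.12, 238.73) c3=(125.64, 271.42)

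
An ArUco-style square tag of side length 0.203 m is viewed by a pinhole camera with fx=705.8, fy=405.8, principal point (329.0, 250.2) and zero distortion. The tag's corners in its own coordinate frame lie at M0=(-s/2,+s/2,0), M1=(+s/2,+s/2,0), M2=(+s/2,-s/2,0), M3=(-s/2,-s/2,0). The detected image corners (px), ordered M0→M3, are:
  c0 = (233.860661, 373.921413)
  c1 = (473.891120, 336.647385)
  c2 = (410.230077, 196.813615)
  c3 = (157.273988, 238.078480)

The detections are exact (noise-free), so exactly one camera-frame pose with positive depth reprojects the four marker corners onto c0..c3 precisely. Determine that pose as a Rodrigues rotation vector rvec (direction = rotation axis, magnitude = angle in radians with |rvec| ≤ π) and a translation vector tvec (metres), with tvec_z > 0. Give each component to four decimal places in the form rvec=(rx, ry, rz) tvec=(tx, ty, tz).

rvec=(0.1593, 0.0142, -0.2753) tvec=(-0.0079, 0.0527, 0.5595)

Intrinsics K: fx=705.8, fy=405.8, cx=329.0, cy=250.2
Marker side s = 0.203 m; corners in marker frame (Z=0):
  M0 = (-0.1015, +0.1015, 0)
  M1 = (+0.1015, +0.1015, 0)
  M2 = (+0.1015, -0.1015, 0)
  M3 = (-0.1015, -0.1015, 0)
Detected image corners:
  c0 = (233.860661, 373.921413) px
  c1 = (473.891120, 336.647385) px
  c2 = (410.230077, 196.813615) px
  c3 = (157.273988, 238.078480) px
Planar DLT: solve 8×8 A·h = b for H (H[2,2]=1):
  H  [+1193.00053 +433.79043 +318.99908]
  H  [-211.45623 +758.11781 +288.42656]
  H  [-0.06386 +0.27648 +1.00000]
B = K⁻¹H; ‖b₁‖=1.787369, ‖b₂‖=1.787369; λ = 2/(‖b₁‖+‖b₂‖) = 0.559481, sign → tz>0 ⇒ λ=+0.559481
r₁ = λ·B[:,0] = (+0.96233,-0.26951,-0.03573); r₂ = λ·B[:,1] = (+0.27176,+0.94985,+0.15469)
r₃ = r₁×r₂ = (-0.00775,-0.15857,+0.98732); SVD([r₁ r₂ r₃]) → R = UVᵀ:
  R  [+0.96233 +0.27176 -0.00775]
  R  [-0.26951 +0.94985 -0.15857]
  R  [-0.03573 +0.15469 +0.98732]
t = (-0.00793, +0.05270, +0.55948) m
tr R = 2.899505; θ = arccos((tr R − 1)/2) = 0.318352 rad = 18.240°
axis k = ((R−Rᵀ)₃₂, (R−Rᵀ)₁₃, (R−Rᵀ)₂₁) / (2 sinθ) = (+0.500406, +0.044685, -0.864637)
rvec = θ·k = (+0.159305, +0.014226, -0.275259)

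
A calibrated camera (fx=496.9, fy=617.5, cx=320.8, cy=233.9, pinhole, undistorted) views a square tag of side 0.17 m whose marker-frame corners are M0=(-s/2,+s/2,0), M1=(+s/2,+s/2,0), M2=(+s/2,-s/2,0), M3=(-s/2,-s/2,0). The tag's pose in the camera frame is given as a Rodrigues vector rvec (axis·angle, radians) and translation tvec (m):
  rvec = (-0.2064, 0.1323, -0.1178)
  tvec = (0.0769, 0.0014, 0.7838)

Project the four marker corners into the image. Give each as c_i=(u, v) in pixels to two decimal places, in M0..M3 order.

c0=(322.06, 309.55) c1=(432.12, 293.52) c2=(416.10, 161.94) c3=(311.31, 180.53)

Intrinsics K: fx=496.9, fy=617.5, cx=320.8, cy=233.9
Marker side s = 0.17 m; corners in marker frame (Z=0):
  M0 = (-0.0850, +0.0850, 0)
  M1 = (+0.0850, +0.0850, 0)
  M2 = (+0.0850, -0.0850, 0)
  M3 = (-0.0850, -0.0850, 0)
rvec = (-0.2064, 0.1323, -0.1178), |rvec| = θ = 0.27199 rad = 15.584°
Rodrigues: sinθ=0.26865, 1−cosθ=0.03676; R = I + sinθ·[k]× + (1−cosθ)·[k]×²:
    [+0.98441 +0.10278 +0.14276]
    [-0.12992 +0.97193 +0.19612]
    [-0.11859 -0.21161 +0.97013]
t = (0.0769, 0.0014, 0.7838) m
M0: Pc = R·M0+t = (+0.00196, +0.09506, +0.77589); u = 496.9·(+0.00196)/0.77589 + 320.8 = 322.0565, v = 617.5·(+0.09506)/0.77589 + 233.9 = 309.5524
M1: Pc = R·M1+t = (+0.16931, +0.07297, +0.75573); u = 496.9·(+0.16931)/0.75573 + 320.8 = 432.1233, v = 617.5·(+0.07297)/0.75573 + 233.9 = 293.5238
M2: Pc = R·M2+t = (+0.15184, -0.09226, +0.79171); u = 496.9·(+0.15184)/0.79171 + 320.8 = 416.0983, v = 617.5·(-0.09226)/0.79171 + 233.9 = 161.9425
M3: Pc = R·M3+t = (-0.01551, -0.07017, +0.81187); u = 496.9·(-0.01551)/0.81187 + 320.8 = 311.3065, v = 617.5·(-0.07017)/0.81187 + 233.9 = 180.5284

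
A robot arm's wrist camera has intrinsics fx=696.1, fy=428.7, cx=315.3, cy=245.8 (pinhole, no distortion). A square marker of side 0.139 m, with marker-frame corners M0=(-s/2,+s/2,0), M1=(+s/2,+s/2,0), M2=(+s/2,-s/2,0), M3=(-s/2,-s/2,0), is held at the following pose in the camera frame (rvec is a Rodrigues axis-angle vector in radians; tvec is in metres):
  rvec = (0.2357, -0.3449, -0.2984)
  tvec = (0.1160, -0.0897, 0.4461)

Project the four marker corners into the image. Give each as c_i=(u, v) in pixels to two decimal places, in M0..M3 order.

c0=(425.88, 243.38) c1=(595.43, 203.69) c2=(566.31, 76.33) c3=(377.81, 106.89)

Intrinsics K: fx=696.1, fy=428.7, cx=315.3, cy=245.8
Marker side s = 0.139 m; corners in marker frame (Z=0):
  M0 = (-0.0695, +0.0695, 0)
  M1 = (+0.0695, +0.0695, 0)
  M2 = (+0.0695, -0.0695, 0)
  M3 = (-0.0695, -0.0695, 0)
rvec = (0.2357, -0.3449, -0.2984), |rvec| = θ = 0.51337 rad = 29.414°
Rodrigues: sinθ=0.49112, 1−cosθ=0.12891; R = I + sinθ·[k]× + (1−cosθ)·[k]×²:
    [+0.89826 +0.24570 -0.36435]
    [-0.32523 +0.92928 -0.17514]
    [+0.29555 +0.27582 +0.91464]
t = (0.1160, -0.0897, 0.4461) m
M0: Pc = R·M0+t = (+0.07065, -0.00251, +0.44473); u = 696.1·(+0.07065)/0.44473 + 315.3 = 425.8782, v = 428.7·(-0.00251)/0.44473 + 245.8 = 243.3784
M1: Pc = R·M1+t = (+0.19551, -0.04772, +0.48581); u = 696.1·(+0.19551)/0.48581 + 315.3 = 595.4332, v = 428.7·(-0.04772)/0.48581 + 245.8 = 203.6911
M2: Pc = R·M2+t = (+0.16135, -0.17689, +0.44747); u = 696.1·(+0.16135)/0.44747 + 315.3 = 566.3059, v = 428.7·(-0.17689)/0.44747 + 245.8 = 76.3324
M3: Pc = R·M3+t = (+0.03649, -0.13168, +0.40639); u = 696.1·(+0.03649)/0.40639 + 315.3 = 377.8105, v = 428.7·(-0.13168)/0.40639 + 245.8 = 106.8895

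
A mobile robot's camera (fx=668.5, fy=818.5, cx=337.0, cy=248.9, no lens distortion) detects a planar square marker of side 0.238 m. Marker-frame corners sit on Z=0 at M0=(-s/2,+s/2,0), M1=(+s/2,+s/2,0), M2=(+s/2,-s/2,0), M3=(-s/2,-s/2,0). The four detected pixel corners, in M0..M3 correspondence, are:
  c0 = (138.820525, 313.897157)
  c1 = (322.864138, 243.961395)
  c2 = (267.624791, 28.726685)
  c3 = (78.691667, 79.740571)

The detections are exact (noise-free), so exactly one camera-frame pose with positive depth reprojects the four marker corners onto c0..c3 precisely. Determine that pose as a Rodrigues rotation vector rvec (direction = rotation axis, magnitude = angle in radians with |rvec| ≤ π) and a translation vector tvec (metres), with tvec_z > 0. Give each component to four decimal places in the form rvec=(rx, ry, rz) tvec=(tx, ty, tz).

rvec=(-0.0448, -0.2955, -0.3023) tvec=(-0.1625, -0.0846, 0.8286)

Intrinsics K: fx=668.5, fy=818.5, cx=337.0, cy=248.9
Marker side s = 0.238 m; corners in marker frame (Z=0):
  M0 = (-0.1190, +0.1190, 0)
  M1 = (+0.1190, +0.1190, 0)
  M2 = (+0.1190, -0.1190, 0)
  M3 = (-0.1190, -0.1190, 0)
Detected image corners:
  c0 = (138.820525, 313.897157) px
  c1 = (322.864138, 243.961395) px
  c2 = (267.624791, 28.726685) px
  c3 = (78.691667, 79.740571) px
Planar DLT: solve 8×8 A·h = b for H (H[2,2]=1):
  H  [+855.07321 +242.07134 +205.93063]
  H  [-195.12809 +942.53515 +165.31651]
  H  [+0.35401 +0.00066 +1.00000]
B = K⁻¹H; ‖b₁‖=1.206840, ‖b₂‖=1.206840; λ = 2/(‖b₁‖+‖b₂‖) = 0.828610, sign → tz>0 ⇒ λ=+0.828610
r₁ = λ·B[:,0] = (+0.91200,-0.28674,+0.29333); r₂ = λ·B[:,1] = (+0.29977,+0.95401,+0.00055)
r₃ = r₁×r₂ = (-0.28000,+0.08743,+0.95601); SVD([r₁ r₂ r₃]) → R = UVᵀ:
  R  [+0.91200 +0.29977 -0.28000]
  R  [-0.28674 +0.95401 +0.08743]
  R  [+0.29333 +0.00055 +0.95601]
t = (-0.16246, -0.08462, +0.82861) m
tr R = 2.822016; θ = arccos((tr R − 1)/2) = 0.425074 rad = 24.355°
axis k = ((R−Rᵀ)₃₂, (R−Rᵀ)₁₃, (R−Rᵀ)₂₁) / (2 sinθ) = (-0.105341, -0.695139, -0.711115)
rvec = θ·k = (-0.044778, -0.295486, -0.302277)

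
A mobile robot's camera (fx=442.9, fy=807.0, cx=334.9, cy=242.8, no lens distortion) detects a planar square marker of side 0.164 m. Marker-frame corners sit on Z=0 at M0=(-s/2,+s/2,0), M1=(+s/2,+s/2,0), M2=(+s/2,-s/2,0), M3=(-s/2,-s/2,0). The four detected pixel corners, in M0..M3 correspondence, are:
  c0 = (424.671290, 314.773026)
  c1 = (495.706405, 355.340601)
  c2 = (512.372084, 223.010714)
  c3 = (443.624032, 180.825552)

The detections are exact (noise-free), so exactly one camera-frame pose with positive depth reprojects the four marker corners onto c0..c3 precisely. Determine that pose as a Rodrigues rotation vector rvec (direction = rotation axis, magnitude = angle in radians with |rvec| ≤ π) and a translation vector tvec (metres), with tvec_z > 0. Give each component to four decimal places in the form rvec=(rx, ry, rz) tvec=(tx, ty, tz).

Intrinsics K: fx=442.9, fy=807.0, cx=334.9, cy=242.8
Marker side s = 0.164 m; corners in marker frame (Z=0):
  M0 = (-0.0820, +0.0820, 0)
  M1 = (+0.0820, +0.0820, 0)
  M2 = (+0.0820, -0.0820, 0)
  M3 = (-0.0820, -0.0820, 0)
Detected image corners:
  c0 = (424.671290, 314.773026) px
  c1 = (495.706405, 355.340601) px
  c2 = (512.372084, 223.010714) px
  c3 = (443.624032, 180.825552) px
Planar DLT: solve 8×8 A·h = b for H (H[2,2]=1):
  H  [+485.22811 -187.04556 +469.57705]
  H  [+286.22058 +766.82618 +267.78764]
  H  [+0.12611 -0.16740 +1.00000]
B = K⁻¹H; ‖b₁‖=1.056717, ‖b₂‖=1.056717; λ = 2/(‖b₁‖+‖b₂‖) = 0.946327, sign → tz>0 ⇒ λ=+0.946327
r₁ = λ·B[:,0] = (+0.94653,+0.29973,+0.11934); r₂ = λ·B[:,1] = (-0.27987,+0.94688,-0.15841)
r₃ = r₁×r₂ = (-0.16048,+0.11654,+0.98013); SVD([r₁ r₂ r₃]) → R = UVᵀ:
  R  [+0.94653 -0.27987 -0.16048]
  R  [+0.29973 +0.94688 +0.11654]
  R  [+0.11934 -0.15841 +0.98013]
t = (+0.28776, +0.02930, +0.94633) m
tr R = 2.873544; θ = arccos((tr R − 1)/2) = 0.357508 rad = 20.484°
axis k = ((R−Rᵀ)₃₂, (R−Rᵀ)₁₃, (R−Rᵀ)₂₁) / (2 sinθ) = (-0.392860, -0.399806, +0.828140)
rvec = θ·k = (-0.140451, -0.142934, +0.296067)

rvec=(-0.1405, -0.1429, 0.2961) tvec=(0.2878, 0.0293, 0.9463)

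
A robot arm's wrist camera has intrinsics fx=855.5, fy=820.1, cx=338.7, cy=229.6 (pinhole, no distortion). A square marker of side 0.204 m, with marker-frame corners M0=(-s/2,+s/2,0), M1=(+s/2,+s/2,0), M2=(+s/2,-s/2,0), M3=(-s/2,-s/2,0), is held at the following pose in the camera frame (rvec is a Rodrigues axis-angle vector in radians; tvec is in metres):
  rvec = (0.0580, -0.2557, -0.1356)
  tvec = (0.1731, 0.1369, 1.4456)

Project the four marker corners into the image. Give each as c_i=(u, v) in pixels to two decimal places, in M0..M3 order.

Intrinsics K: fx=855.5, fy=820.1, cx=338.7, cy=229.6
Marker side s = 0.204 m; corners in marker frame (Z=0):
  M0 = (-0.1020, +0.1020, 0)
  M1 = (+0.1020, +0.1020, 0)
  M2 = (+0.1020, -0.1020, 0)
  M3 = (-0.1020, -0.1020, 0)
rvec = (0.0580, -0.2557, -0.1356), |rvec| = θ = 0.29518 rad = 16.913°
Rodrigues: sinθ=0.29092, 1−cosθ=0.04325; R = I + sinθ·[k]× + (1−cosθ)·[k]×²:
    [+0.95842 +0.12628 -0.25591]
    [-0.14100 +0.98920 -0.03995]
    [+0.24810 +0.07437 +0.96588]
t = (0.1731, 0.1369, 1.4456) m
M0: Pc = R·M0+t = (+0.08822, +0.25218, +1.42788); u = 855.5·(+0.08822)/1.42788 + 338.7 = 391.5571, v = 820.1·(+0.25218)/1.42788 + 229.6 = 374.4396
M1: Pc = R·M1+t = (+0.28374, +0.22342, +1.47849); u = 855.5·(+0.28374)/1.47849 + 338.7 = 502.8799, v = 820.1·(+0.22342)/1.47849 + 229.6 = 353.5262
M2: Pc = R·M2+t = (+0.25798, +0.02162, +1.46332); u = 855.5·(+0.25798)/1.46332 + 338.7 = 489.5217, v = 820.1·(+0.02162)/1.46332 + 229.6 = 241.7162
M3: Pc = R·M3+t = (+0.06246, +0.05038, +1.41271); u = 855.5·(+0.06246)/1.41271 + 338.7 = 376.5248, v = 820.1·(+0.05038)/1.41271 + 229.6 = 258.8484

c0=(391.56, 374.44) c1=(502.88, 353.53) c2=(489.52, 241.72) c3=(376.52, 258.85)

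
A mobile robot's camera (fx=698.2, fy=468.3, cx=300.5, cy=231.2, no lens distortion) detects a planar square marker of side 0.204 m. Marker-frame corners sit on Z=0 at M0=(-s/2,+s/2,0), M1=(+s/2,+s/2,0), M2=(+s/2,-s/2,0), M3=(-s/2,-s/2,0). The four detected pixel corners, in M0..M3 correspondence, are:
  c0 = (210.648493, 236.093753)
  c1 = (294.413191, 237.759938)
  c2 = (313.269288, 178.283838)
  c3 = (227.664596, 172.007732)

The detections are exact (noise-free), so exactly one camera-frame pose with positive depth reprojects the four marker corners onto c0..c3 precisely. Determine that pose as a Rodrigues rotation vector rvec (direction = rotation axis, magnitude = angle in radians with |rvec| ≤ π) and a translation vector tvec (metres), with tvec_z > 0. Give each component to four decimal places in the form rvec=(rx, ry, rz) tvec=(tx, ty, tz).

rvec=(0.3235, -0.5412, 0.1258) tvec=(-0.0798, -0.0775, 1.4807)

Intrinsics K: fx=698.2, fy=468.3, cx=300.5, cy=231.2
Marker side s = 0.204 m; corners in marker frame (Z=0):
  M0 = (-0.1020, +0.1020, 0)
  M1 = (+0.1020, +0.1020, 0)
  M2 = (+0.1020, -0.1020, 0)
  M3 = (-0.1020, -0.1020, 0)
Detected image corners:
  c0 = (210.648493, 236.093753) px
  c1 = (294.413191, 237.759938) px
  c2 = (313.269288, 178.283838) px
  c3 = (227.664596, 172.007732) px
Planar DLT: solve 8×8 A·h = b for H (H[2,2]=1):
  H  [+507.63513 -40.62125 +262.86220]
  H  [+92.21531 +339.83713 +206.67993]
  H  [+0.35410 +0.18151 +1.00000]
B = K⁻¹H; ‖b₁‖=0.675360, ‖b₂‖=0.675360; λ = 2/(‖b₁‖+‖b₂‖) = 1.480693, sign → tz>0 ⇒ λ=+1.480693
r₁ = λ·B[:,0] = (+0.85089,+0.03271,+0.52432); r₂ = λ·B[:,1] = (-0.20182,+0.94183,+0.26876)
r₃ = r₁×r₂ = (-0.48503,-0.33450,+0.80800); SVD([r₁ r₂ r₃]) → R = UVᵀ:
  R  [+0.85089 -0.20182 -0.48503]
  R  [+0.03271 +0.94183 -0.33450]
  R  [+0.52432 +0.26876 +0.80800]
t = (-0.07982, -0.07753, +1.48069) m
tr R = 2.600721; θ = arccos((tr R − 1)/2) = 0.642900 rad = 36.835°
axis k = ((R−Rᵀ)₃₂, (R−Rᵀ)₁₃, (R−Rᵀ)₂₁) / (2 sinθ) = (+0.503114, -0.841794, +0.195600)
rvec = θ·k = (+0.323452, -0.541189, +0.125751)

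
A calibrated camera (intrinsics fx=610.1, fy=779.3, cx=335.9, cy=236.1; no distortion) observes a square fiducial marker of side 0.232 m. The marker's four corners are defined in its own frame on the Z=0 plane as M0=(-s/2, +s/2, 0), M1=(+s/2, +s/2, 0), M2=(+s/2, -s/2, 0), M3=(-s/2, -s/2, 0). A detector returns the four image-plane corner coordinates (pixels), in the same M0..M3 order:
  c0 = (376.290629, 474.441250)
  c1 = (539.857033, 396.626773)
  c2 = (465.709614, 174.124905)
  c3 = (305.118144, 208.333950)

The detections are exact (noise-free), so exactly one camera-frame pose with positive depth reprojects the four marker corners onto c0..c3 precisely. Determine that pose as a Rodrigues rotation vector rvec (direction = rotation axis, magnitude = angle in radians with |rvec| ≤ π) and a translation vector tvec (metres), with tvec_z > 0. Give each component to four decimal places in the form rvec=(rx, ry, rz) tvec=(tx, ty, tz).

rvec=(-0.3488, -0.4612, -0.2599) tvec=(0.1035, 0.0623, 0.6969)

Intrinsics K: fx=610.1, fy=779.3, cx=335.9, cy=236.1
Marker side s = 0.232 m; corners in marker frame (Z=0):
  M0 = (-0.1160, +0.1160, 0)
  M1 = (+0.1160, +0.1160, 0)
  M2 = (+0.1160, -0.1160, 0)
  M3 = (-0.1160, -0.1160, 0)
Detected image corners:
  c0 = (376.290629, 474.441250) px
  c1 = (539.857033, 396.626773) px
  c2 = (465.709614, 174.124905) px
  c3 = (305.118144, 208.333950) px
Planar DLT: solve 8×8 A·h = b for H (H[2,2]=1):
  H  [+985.61859 +151.53816 +426.52709]
  H  [-23.76545 +925.11774 +305.72059]
  H  [+0.68119 -0.38449 +1.00000]
B = K⁻¹H; ‖b₁‖=1.434879, ‖b₂‖=1.434879; λ = 2/(‖b₁‖+‖b₂‖) = 0.696923, sign → tz>0 ⇒ λ=+0.696923
r₁ = λ·B[:,0] = (+0.86451,-0.16508,+0.47474); r₂ = λ·B[:,1] = (+0.32063,+0.90851,-0.26796)
r₃ = r₁×r₂ = (-0.38707,+0.38387,+0.83834); SVD([r₁ r₂ r₃]) → R = UVᵀ:
  R  [+0.86451 +0.32063 -0.38707]
  R  [-0.16508 +0.90851 +0.38387]
  R  [+0.47474 -0.26796 +0.83834]
t = (+0.10352, +0.06226, +0.69692) m
tr R = 2.611360; θ = arccos((tr R − 1)/2) = 0.633974 rad = 36.324°
axis k = ((R−Rᵀ)₃₂, (R−Rᵀ)₁₃, (R−Rᵀ)₂₁) / (2 sinθ) = (-0.550210, -0.727445, -0.409990)
rvec = θ·k = (-0.348819, -0.461181, -0.259923)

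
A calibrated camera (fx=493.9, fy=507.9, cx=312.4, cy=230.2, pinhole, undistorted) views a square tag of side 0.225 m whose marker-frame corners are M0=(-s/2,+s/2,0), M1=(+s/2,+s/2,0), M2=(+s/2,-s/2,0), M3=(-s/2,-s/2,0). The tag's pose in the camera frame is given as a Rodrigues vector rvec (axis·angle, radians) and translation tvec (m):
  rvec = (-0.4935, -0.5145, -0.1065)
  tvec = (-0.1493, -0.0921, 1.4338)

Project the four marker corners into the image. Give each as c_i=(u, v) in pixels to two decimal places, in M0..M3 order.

c0=(229.86, 231.72) c1=(303.14, 233.50) c2=(287.89, 168.04) c3=(218.33, 161.25)

Intrinsics K: fx=493.9, fy=507.9, cx=312.4, cy=230.2
Marker side s = 0.225 m; corners in marker frame (Z=0):
  M0 = (-0.1125, +0.1125, 0)
  M1 = (+0.1125, +0.1125, 0)
  M2 = (+0.1125, -0.1125, 0)
  M3 = (-0.1125, -0.1125, 0)
rvec = (-0.4935, -0.5145, -0.1065), |rvec| = θ = 0.72083 rad = 41.300°
Rodrigues: sinθ=0.66001, 1−cosθ=0.24874; R = I + sinθ·[k]× + (1−cosθ)·[k]×²:
    [+0.86785 +0.21906 -0.44593]
    [+0.02404 +0.87798 +0.47809]
    [+0.49625 -0.42563 +0.75669]
t = (-0.1493, -0.0921, 1.4338) m
M0: Pc = R·M0+t = (-0.22229, +0.00397, +1.33009); u = 493.9·(-0.22229)/1.33009 + 312.4 = 229.8581, v = 507.9·(+0.00397)/1.33009 + 230.2 = 231.7155
M1: Pc = R·M1+t = (-0.02702, +0.00938, +1.44174); u = 493.9·(-0.02702)/1.44174 + 312.4 = 303.1429, v = 507.9·(+0.00938)/1.44174 + 230.2 = 233.5033
M2: Pc = R·M2+t = (-0.07631, -0.18817, +1.53751); u = 493.9·(-0.07631)/1.53751 + 312.4 = 287.8861, v = 507.9·(-0.18817)/1.53751 + 230.2 = 168.0405
M3: Pc = R·M3+t = (-0.27158, -0.19358, +1.42586); u = 493.9·(-0.27158)/1.42586 + 312.4 = 218.3286, v = 507.9·(-0.19358)/1.42586 + 230.2 = 161.2465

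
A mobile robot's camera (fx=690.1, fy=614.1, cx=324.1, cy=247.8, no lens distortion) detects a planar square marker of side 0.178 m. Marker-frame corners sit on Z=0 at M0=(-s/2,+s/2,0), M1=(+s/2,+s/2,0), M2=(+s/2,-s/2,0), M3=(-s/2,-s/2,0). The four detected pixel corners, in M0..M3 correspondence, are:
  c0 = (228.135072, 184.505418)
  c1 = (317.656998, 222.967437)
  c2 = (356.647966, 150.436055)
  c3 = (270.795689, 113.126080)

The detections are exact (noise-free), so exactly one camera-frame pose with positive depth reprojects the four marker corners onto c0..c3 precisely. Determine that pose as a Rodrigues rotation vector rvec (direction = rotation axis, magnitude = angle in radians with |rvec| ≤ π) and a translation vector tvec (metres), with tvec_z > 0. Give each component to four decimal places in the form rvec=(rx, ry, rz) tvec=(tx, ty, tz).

Intrinsics K: fx=690.1, fy=614.1, cx=324.1, cy=247.8
Marker side s = 0.178 m; corners in marker frame (Z=0):
  M0 = (-0.0890, +0.0890, 0)
  M1 = (+0.0890, +0.0890, 0)
  M2 = (+0.0890, -0.0890, 0)
  M3 = (-0.0890, -0.0890, 0)
Detected image corners:
  c0 = (228.135072, 184.505418) px
  c1 = (317.656998, 222.967437) px
  c2 = (356.647966, 150.436055) px
  c3 = (270.795689, 113.126080) px
Planar DLT: solve 8×8 A·h = b for H (H[2,2]=1):
  H  [+500.39220 -294.58125 +293.81913]
  H  [+217.33828 +366.93279 +167.09227]
  H  [+0.02718 -0.22245 +1.00000]
B = K⁻¹H; ‖b₁‖=0.791058, ‖b₂‖=0.791058; λ = 2/(‖b₁‖+‖b₂‖) = 1.264129, sign → tz>0 ⇒ λ=+1.264129
r₁ = λ·B[:,0] = (+0.90048,+0.43353,+0.03436); r₂ = λ·B[:,1] = (-0.40755,+0.86881,-0.28121)
r₃ = r₁×r₂ = (-0.15176,+0.23922,+0.95903); SVD([r₁ r₂ r₃]) → R = UVᵀ:
  R  [+0.90048 -0.40755 -0.15176]
  R  [+0.43353 +0.86881 +0.23922]
  R  [+0.03436 -0.28121 +0.95903]
t = (-0.05547, -0.16614, +1.26413) m
tr R = 2.728323; θ = arccos((tr R − 1)/2) = 0.527315 rad = 30.213°
axis k = ((R−Rᵀ)₃₂, (R−Rᵀ)₁₃, (R−Rᵀ)₂₁) / (2 sinθ) = (-0.517109, -0.184934, +0.835702)
rvec = θ·k = (-0.272679, -0.097518, +0.440678)

rvec=(-0.2727, -0.0975, 0.4407) tvec=(-0.0555, -0.1661, 1.2641)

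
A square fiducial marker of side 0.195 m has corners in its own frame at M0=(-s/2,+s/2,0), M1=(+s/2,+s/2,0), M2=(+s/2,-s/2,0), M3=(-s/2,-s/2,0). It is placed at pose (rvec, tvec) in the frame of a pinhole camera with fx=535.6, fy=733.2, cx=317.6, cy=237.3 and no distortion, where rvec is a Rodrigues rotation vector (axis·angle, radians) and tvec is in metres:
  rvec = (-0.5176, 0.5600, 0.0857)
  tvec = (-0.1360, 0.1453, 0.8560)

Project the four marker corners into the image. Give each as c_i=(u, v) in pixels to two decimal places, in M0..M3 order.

Intrinsics K: fx=535.6, fy=733.2, cx=317.6, cy=237.3
Marker side s = 0.195 m; corners in marker frame (Z=0):
  M0 = (-0.0975, +0.0975, 0)
  M1 = (+0.0975, +0.0975, 0)
  M2 = (+0.0975, -0.0975, 0)
  M3 = (-0.0975, -0.0975, 0)
rvec = (-0.5176, 0.5600, 0.0857), |rvec| = θ = 0.76737 rad = 43.967°
Rodrigues: sinθ=0.69424, 1−cosθ=0.28026; R = I + sinθ·[k]× + (1−cosθ)·[k]×²:
    [+0.84725 -0.21549 +0.48552]
    [-0.06042 +0.86900 +0.49112]
    [-0.52775 -0.44543 +0.72324]
t = (-0.1360, 0.1453, 0.8560) m
M0: Pc = R·M0+t = (-0.23962, +0.23592, +0.86403); u = 535.6·(-0.23962)/0.86403 + 317.6 = 169.0641, v = 733.2·(+0.23592)/0.86403 + 237.3 = 437.4968
M1: Pc = R·M1+t = (-0.07440, +0.22414, +0.76111); u = 535.6·(-0.07440)/0.76111 + 317.6 = 265.2421, v = 733.2·(+0.22414)/0.76111 + 237.3 = 453.2156
M2: Pc = R·M2+t = (-0.03238, +0.05468, +0.84797); u = 535.6·(-0.03238)/0.84797 + 317.6 = 297.1461, v = 733.2·(+0.05468)/0.84797 + 237.3 = 284.5807
M3: Pc = R·M3+t = (-0.19760, +0.06646, +0.95089); u = 535.6·(-0.19760)/0.95089 + 317.6 = 206.3007, v = 733.2·(+0.06646)/0.95089 + 237.3 = 288.5485

c0=(169.06, 437.50) c1=(265.24, 453.22) c2=(297.15, 284.58) c3=(206.30, 288.55)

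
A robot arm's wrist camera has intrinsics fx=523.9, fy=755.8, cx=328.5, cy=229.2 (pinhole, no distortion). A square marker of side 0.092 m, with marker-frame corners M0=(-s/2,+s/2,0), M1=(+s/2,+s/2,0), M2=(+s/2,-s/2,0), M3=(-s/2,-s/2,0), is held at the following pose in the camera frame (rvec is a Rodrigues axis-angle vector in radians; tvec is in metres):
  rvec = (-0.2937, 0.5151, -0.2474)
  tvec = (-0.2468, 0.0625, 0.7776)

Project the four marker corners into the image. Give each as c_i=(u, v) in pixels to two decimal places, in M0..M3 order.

c0=(142.21, 344.31) c1=(186.66, 322.18) c2=(182.49, 234.88) c3=(139.94, 260.56)

Intrinsics K: fx=523.9, fy=755.8, cx=328.5, cy=229.2
Marker side s = 0.092 m; corners in marker frame (Z=0):
  M0 = (-0.0460, +0.0460, 0)
  M1 = (+0.0460, +0.0460, 0)
  M2 = (+0.0460, -0.0460, 0)
  M3 = (-0.0460, -0.0460, 0)
rvec = (-0.2937, 0.5151, -0.2474), |rvec| = θ = 0.64249 rad = 36.812°
Rodrigues: sinθ=0.59919, 1−cosθ=0.19939; R = I + sinθ·[k]× + (1−cosθ)·[k]×²:
    [+0.84227 +0.15765 +0.51548]
    [-0.30380 +0.92877 +0.21235]
    [-0.44529 -0.33546 +0.83017]
t = (-0.2468, 0.0625, 0.7776) m
M0: Pc = R·M0+t = (-0.27829, +0.11920, +0.78265); u = 523.9·(-0.27829)/0.78265 + 328.5 = 142.2135, v = 755.8·(+0.11920)/0.78265 + 229.2 = 344.3087
M1: Pc = R·M1+t = (-0.20080, +0.09125, +0.74169); u = 523.9·(-0.20080)/0.74169 + 328.5 = 186.6596, v = 755.8·(+0.09125)/0.74169 + 229.2 = 322.1849
M2: Pc = R·M2+t = (-0.21531, +0.00580, +0.77255); u = 523.9·(-0.21531)/0.77255 + 328.5 = 182.4902, v = 755.8·(+0.00580)/0.77255 + 229.2 = 234.8759
M3: Pc = R·M3+t = (-0.29280, +0.03375, +0.81351); u = 523.9·(-0.29280)/0.81351 + 328.5 = 139.9403, v = 755.8·(+0.03375)/0.81351 + 229.2 = 260.5571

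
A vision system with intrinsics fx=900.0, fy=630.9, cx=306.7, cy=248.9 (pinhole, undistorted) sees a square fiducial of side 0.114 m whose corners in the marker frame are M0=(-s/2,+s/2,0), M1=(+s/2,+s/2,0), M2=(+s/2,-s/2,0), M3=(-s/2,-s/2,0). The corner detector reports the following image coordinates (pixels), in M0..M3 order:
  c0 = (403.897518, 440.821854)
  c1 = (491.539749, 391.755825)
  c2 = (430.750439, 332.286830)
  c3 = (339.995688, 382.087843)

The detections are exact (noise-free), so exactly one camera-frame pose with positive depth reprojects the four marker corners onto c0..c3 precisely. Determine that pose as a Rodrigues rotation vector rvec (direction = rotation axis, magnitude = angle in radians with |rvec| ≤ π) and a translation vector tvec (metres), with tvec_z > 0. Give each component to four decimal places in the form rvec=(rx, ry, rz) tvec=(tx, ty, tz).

Intrinsics K: fx=900.0, fy=630.9, cx=306.7, cy=248.9
Marker side s = 0.114 m; corners in marker frame (Z=0):
  M0 = (-0.0570, +0.0570, 0)
  M1 = (+0.0570, +0.0570, 0)
  M2 = (+0.0570, -0.0570, 0)
  M3 = (-0.0570, -0.0570, 0)
Detected image corners:
  c0 = (403.897518, 440.821854) px
  c1 = (491.539749, 391.755825) px
  c2 = (430.750439, 332.286830) px
  c3 = (339.995688, 382.087843) px
Planar DLT: solve 8×8 A·h = b for H (H[2,2]=1):
  H  [+820.87895 +647.32330 +417.21029]
  H  [-397.72314 +611.76372 +387.01386]
  H  [+0.09272 +0.24128 +1.00000]
B = K⁻¹H; ‖b₁‖=1.108481, ‖b₂‖=1.108481; λ = 2/(‖b₁‖+‖b₂‖) = 0.902135, sign → tz>0 ⇒ λ=+0.902135
r₁ = λ·B[:,0] = (+0.79432,-0.60171,+0.08365); r₂ = λ·B[:,1] = (+0.57468,+0.78890,+0.21767)
r₃ = r₁×r₂ = (-0.19696,-0.12483,+0.97243); SVD([r₁ r₂ r₃]) → R = UVᵀ:
  R  [+0.79432 +0.57468 -0.19696]
  R  [-0.60171 +0.78890 -0.12483]
  R  [+0.08365 +0.21767 +0.97243]
t = (+0.11077, +0.19749, +0.90214) m
tr R = 2.555651; θ = arccos((tr R − 1)/2) = 0.679598 rad = 38.938°
axis k = ((R−Rᵀ)₃₂, (R−Rᵀ)₁₃, (R−Rᵀ)₂₁) / (2 sinθ) = (+0.272478, -0.223248, -0.935904)
rvec = θ·k = (+0.185175, -0.151719, -0.636039)

rvec=(0.1852, -0.1517, -0.6360) tvec=(0.1108, 0.1975, 0.9021)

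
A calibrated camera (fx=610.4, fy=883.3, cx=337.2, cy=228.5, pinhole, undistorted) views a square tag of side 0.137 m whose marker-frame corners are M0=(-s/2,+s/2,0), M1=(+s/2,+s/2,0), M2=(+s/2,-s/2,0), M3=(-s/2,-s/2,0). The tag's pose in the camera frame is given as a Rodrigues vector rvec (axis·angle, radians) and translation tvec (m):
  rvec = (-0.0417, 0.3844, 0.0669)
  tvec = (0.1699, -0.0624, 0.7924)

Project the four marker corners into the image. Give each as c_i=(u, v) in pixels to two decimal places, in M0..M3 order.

Intrinsics K: fx=610.4, fy=883.3, cx=337.2, cy=228.5
Marker side s = 0.137 m; corners in marker frame (Z=0):
  M0 = (-0.0685, +0.0685, 0)
  M1 = (+0.0685, +0.0685, 0)
  M2 = (+0.0685, -0.0685, 0)
  M3 = (-0.0685, -0.0685, 0)
rvec = (-0.0417, 0.3844, 0.0669), |rvec| = θ = 0.39240 rad = 22.483°
Rodrigues: sinθ=0.38241, 1−cosθ=0.07601; R = I + sinθ·[k]× + (1−cosθ)·[k]×²:
    [+0.92485 -0.07311 +0.37323]
    [+0.05728 +0.99693 +0.05333]
    [-0.37599 -0.02794 +0.92620]
t = (0.1699, -0.0624, 0.7924) m
M0: Pc = R·M0+t = (+0.10154, +0.00197, +0.81624); u = 610.4·(+0.10154)/0.81624 + 337.2 = 413.1332, v = 883.3·(+0.00197)/0.81624 + 228.5 = 230.6274
M1: Pc = R·M1+t = (+0.22824, +0.00981, +0.76473); u = 610.4·(+0.22824)/0.76473 + 337.2 = 519.3823, v = 883.3·(+0.00981)/0.76473 + 228.5 = 239.8354
M2: Pc = R·M2+t = (+0.23826, -0.12677, +0.76856); u = 610.4·(+0.23826)/0.76856 + 337.2 = 526.4296, v = 883.3·(-0.12677)/0.76856 + 228.5 = 82.8087
M3: Pc = R·M3+t = (+0.11156, -0.13461, +0.82007); u = 610.4·(+0.11156)/0.82007 + 337.2 = 420.2339, v = 883.3·(-0.13461)/0.82007 + 228.5 = 83.5069

c0=(413.13, 230.63) c1=(519.38, 239.84) c2=(526.43, 82.81) c3=(420.23, 83.51)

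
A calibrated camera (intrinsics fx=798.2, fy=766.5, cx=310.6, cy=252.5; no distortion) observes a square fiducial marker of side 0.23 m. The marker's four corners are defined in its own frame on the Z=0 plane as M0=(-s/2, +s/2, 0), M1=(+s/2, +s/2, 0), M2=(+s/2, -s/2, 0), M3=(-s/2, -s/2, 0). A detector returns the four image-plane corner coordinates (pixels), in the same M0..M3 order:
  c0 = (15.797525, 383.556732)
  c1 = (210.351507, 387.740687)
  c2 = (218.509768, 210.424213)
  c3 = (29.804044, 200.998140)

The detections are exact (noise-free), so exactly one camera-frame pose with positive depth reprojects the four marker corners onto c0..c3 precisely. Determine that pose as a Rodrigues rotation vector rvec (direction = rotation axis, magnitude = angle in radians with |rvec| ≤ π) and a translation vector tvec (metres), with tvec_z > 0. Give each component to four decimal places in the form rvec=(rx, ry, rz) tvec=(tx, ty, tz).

Intrinsics K: fx=798.2, fy=766.5, cx=310.6, cy=252.5
Marker side s = 0.23 m; corners in marker frame (Z=0):
  M0 = (-0.1150, +0.1150, 0)
  M1 = (+0.1150, +0.1150, 0)
  M2 = (+0.1150, -0.1150, 0)
  M3 = (-0.1150, -0.1150, 0)
Detected image corners:
  c0 = (15.797525, 383.556732) px
  c1 = (210.351507, 387.740687) px
  c2 = (218.509768, 210.424213) px
  c3 = (29.804044, 200.998140) px
Planar DLT: solve 8×8 A·h = b for H (H[2,2]=1):
  H  [+848.57600 -62.82986 +120.14324]
  H  [+68.60209 +745.17822 +294.43712]
  H  [+0.13140 -0.12509 +1.00000]
B = K⁻¹H; ‖b₁‖=1.021523, ‖b₂‖=1.021523; λ = 2/(‖b₁‖+‖b₂‖) = 0.978930, sign → tz>0 ⇒ λ=+0.978930
r₁ = λ·B[:,0] = (+0.99066,+0.04524,+0.12863); r₂ = λ·B[:,1] = (-0.02941,+0.99204,-0.12245)
r₃ = r₁×r₂ = (-0.13314,+0.11753,+0.98410); SVD([r₁ r₂ r₃]) → R = UVᵀ:
  R  [+0.99066 -0.02941 -0.13314]
  R  [+0.04524 +0.99204 +0.11753]
  R  [+0.12863 -0.12245 +0.98410]
t = (-0.23358, +0.05356, +0.97893) m
tr R = 2.966802; θ = arccos((tr R − 1)/2) = 0.182455 rad = 10.454°
axis k = ((R−Rᵀ)₃₂, (R−Rᵀ)₁₃, (R−Rᵀ)₂₁) / (2 sinθ) = (-0.661313, -0.721353, +0.205705)
rvec = θ·k = (-0.120660, -0.131615, +0.037532)

rvec=(-0.1207, -0.1316, 0.0375) tvec=(-0.2336, 0.0536, 0.9789)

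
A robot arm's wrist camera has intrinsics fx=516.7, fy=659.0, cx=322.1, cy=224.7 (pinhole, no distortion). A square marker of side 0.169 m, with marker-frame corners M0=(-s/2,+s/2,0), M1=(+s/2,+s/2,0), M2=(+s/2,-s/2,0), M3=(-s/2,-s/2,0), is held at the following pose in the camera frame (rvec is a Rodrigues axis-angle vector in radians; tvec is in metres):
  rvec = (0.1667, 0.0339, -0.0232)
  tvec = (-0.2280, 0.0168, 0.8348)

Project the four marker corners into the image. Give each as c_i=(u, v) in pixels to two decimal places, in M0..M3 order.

Intrinsics K: fx=516.7, fy=659.0, cx=322.1, cy=224.7
Marker side s = 0.169 m; corners in marker frame (Z=0):
  M0 = (-0.0845, +0.0845, 0)
  M1 = (+0.0845, +0.0845, 0)
  M2 = (+0.0845, -0.0845, 0)
  M3 = (-0.0845, -0.0845, 0)
rvec = (0.1667, 0.0339, -0.0232), |rvec| = θ = 0.17169 rad = 9.837°
Rodrigues: sinθ=0.17084, 1−cosθ=0.01470; R = I + sinθ·[k]× + (1−cosθ)·[k]×²:
    [+0.99916 +0.02590 +0.03180]
    [-0.02027 +0.98587 -0.16627]
    [-0.03566 +0.16549 +0.98557]
t = (-0.2280, 0.0168, 0.8348) m
M0: Pc = R·M0+t = (-0.31024, +0.10182, +0.85180); u = 516.7·(-0.31024)/0.85180 + 322.1 = 133.9086, v = 659.0·(+0.10182)/0.85180 + 224.7 = 303.4729
M1: Pc = R·M1+t = (-0.14138, +0.09839, +0.84577); u = 516.7·(-0.14138)/0.84577 + 322.1 = 235.7265, v = 659.0·(+0.09839)/0.84577 + 224.7 = 301.3654
M2: Pc = R·M2+t = (-0.14576, -0.06822, +0.81780); u = 516.7·(-0.14576)/0.81780 + 322.1 = 230.0066, v = 659.0·(-0.06822)/0.81780 + 224.7 = 169.7281
M3: Pc = R·M3+t = (-0.31462, -0.06479, +0.82383); u = 516.7·(-0.31462)/0.82383 + 322.1 = 124.7740, v = 659.0·(-0.06479)/0.82383 + 224.7 = 172.8702

c0=(133.91, 303.47) c1=(235.73, 301.37) c2=(230.01, 169.73) c3=(124.77, 172.87)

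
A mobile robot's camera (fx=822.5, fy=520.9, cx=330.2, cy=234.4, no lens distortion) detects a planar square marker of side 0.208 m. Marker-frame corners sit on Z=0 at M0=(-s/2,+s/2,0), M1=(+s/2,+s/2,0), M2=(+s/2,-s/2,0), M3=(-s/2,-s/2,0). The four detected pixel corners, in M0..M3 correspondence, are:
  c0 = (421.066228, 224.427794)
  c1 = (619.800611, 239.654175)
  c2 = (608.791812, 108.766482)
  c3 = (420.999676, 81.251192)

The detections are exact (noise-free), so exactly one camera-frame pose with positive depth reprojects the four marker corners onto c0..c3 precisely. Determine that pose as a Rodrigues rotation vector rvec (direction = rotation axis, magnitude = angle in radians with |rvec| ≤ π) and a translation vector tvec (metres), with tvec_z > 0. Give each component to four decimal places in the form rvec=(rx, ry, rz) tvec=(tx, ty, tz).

Intrinsics K: fx=822.5, fy=520.9, cx=330.2, cy=234.4
Marker side s = 0.208 m; corners in marker frame (Z=0):
  M0 = (-0.1040, +0.1040, 0)
  M1 = (+0.1040, +0.1040, 0)
  M2 = (+0.1040, -0.1040, 0)
  M3 = (-0.1040, -0.1040, 0)
Detected image corners:
  c0 = (421.066228, 224.427794) px
  c1 = (619.800611, 239.654175) px
  c2 = (608.791812, 108.766482) px
  c3 = (420.999676, 81.251192) px
Planar DLT: solve 8×8 A·h = b for H (H[2,2]=1):
  H  [+1174.63512 -120.04176 +522.36318]
  H  [+181.41568 +610.60574 +162.01681]
  H  [+0.47573 -0.28583 +1.00000]
B = K⁻¹H; ‖b₁‖=1.332235, ‖b₂‖=1.332235; λ = 2/(‖b₁‖+‖b₂‖) = 0.750619, sign → tz>0 ⇒ λ=+0.750619
r₁ = λ·B[:,0] = (+0.92862,+0.10073,+0.35709); r₂ = λ·B[:,1] = (-0.02342,+0.97643,-0.21455)
r₃ = r₁×r₂ = (-0.37029,+0.19088,+0.90910); SVD([r₁ r₂ r₃]) → R = UVᵀ:
  R  [+0.92862 -0.02342 -0.37029]
  R  [+0.10073 +0.97643 +0.19088]
  R  [+0.35709 -0.21455 +0.90910]
t = (+0.17537, -0.10430, +0.75062) m
tr R = 2.814150; θ = arccos((tr R − 1)/2) = 0.434514 rad = 24.896°
axis k = ((R−Rᵀ)₃₂, (R−Rᵀ)₁₃, (R−Rᵀ)₂₁) / (2 sinθ) = (-0.481543, -0.863928, +0.147458)
rvec = θ·k = (-0.209237, -0.375389, +0.064072)

rvec=(-0.2092, -0.3754, 0.0641) tvec=(0.1754, -0.1043, 0.7506)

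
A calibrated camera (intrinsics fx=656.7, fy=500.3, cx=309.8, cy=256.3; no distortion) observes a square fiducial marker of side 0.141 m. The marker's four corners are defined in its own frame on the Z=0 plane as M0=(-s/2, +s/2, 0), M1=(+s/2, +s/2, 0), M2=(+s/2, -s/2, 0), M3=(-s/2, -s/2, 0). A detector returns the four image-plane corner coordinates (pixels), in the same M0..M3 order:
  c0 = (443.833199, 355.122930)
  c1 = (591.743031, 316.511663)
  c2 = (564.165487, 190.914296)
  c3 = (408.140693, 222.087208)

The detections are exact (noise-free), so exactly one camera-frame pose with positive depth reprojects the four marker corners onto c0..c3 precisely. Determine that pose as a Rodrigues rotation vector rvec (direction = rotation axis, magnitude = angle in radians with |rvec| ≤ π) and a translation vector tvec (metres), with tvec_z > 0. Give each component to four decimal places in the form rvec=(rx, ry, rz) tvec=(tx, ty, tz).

rvec=(0.1158, -0.2737, -0.2425) tvec=(0.1557, 0.0163, 0.5242)

Intrinsics K: fx=656.7, fy=500.3, cx=309.8, cy=256.3
Marker side s = 0.141 m; corners in marker frame (Z=0):
  M0 = (-0.0705, +0.0705, 0)
  M1 = (+0.0705, +0.0705, 0)
  M2 = (+0.0705, -0.0705, 0)
  M3 = (-0.0705, -0.0705, 0)
Detected image corners:
  c0 = (443.833199, 355.122930) px
  c1 = (591.743031, 316.511663) px
  c2 = (564.165487, 190.914296) px
  c3 = (408.140693, 222.087208) px
Planar DLT: solve 8×8 A·h = b for H (H[2,2]=1):
  H  [+1319.67143 +363.01633 +504.86818]
  H  [-117.00824 +991.66937 +271.83298]
  H  [+0.48300 +0.27817 +1.00000]
B = K⁻¹H; ‖b₁‖=1.907716, ‖b₂‖=1.907716; λ = 2/(‖b₁‖+‖b₂‖) = 0.524187, sign → tz>0 ⇒ λ=+0.524187
r₁ = λ·B[:,0] = (+0.93394,-0.25230,+0.25318); r₂ = λ·B[:,1] = (+0.22098,+0.96432,+0.14581)
r₃ = r₁×r₂ = (-0.28094,-0.08023,+0.95637); SVD([r₁ r₂ r₃]) → R = UVᵀ:
  R  [+0.93394 +0.22098 -0.28094]
  R  [-0.25230 +0.96432 -0.08023]
  R  [+0.25318 +0.14581 +0.95637]
t = (+0.15571, +0.01627, +0.52419) m
tr R = 2.854623; θ = arccos((tr R − 1)/2) = 0.383632 rad = 21.980°
axis k = ((R−Rᵀ)₃₂, (R−Rᵀ)₁₃, (R−Rᵀ)₂₁) / (2 sinθ) = (+0.301969, -0.713513, -0.632230)
rvec = θ·k = (+0.115845, -0.273726, -0.242543)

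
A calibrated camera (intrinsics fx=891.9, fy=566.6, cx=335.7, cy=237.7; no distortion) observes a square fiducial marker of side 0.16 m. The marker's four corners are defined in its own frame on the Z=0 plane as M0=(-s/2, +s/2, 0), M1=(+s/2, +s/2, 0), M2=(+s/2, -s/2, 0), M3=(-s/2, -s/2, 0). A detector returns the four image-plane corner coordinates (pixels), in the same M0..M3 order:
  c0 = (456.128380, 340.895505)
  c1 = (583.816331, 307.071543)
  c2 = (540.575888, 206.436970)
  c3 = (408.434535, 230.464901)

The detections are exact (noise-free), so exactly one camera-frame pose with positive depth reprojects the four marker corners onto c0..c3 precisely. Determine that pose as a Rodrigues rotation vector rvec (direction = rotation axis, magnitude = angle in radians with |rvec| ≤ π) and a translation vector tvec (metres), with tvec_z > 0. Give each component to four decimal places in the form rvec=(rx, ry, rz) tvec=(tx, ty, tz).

rvec=(-0.0595, -0.5029, -0.2649) tvec=(0.1531, 0.0482, 0.8296)

Intrinsics K: fx=891.9, fy=566.6, cx=335.7, cy=237.7
Marker side s = 0.16 m; corners in marker frame (Z=0):
  M0 = (-0.0800, +0.0800, 0)
  M1 = (+0.0800, +0.0800, 0)
  M2 = (+0.0800, -0.0800, 0)
  M3 = (-0.0800, -0.0800, 0)
Detected image corners:
  c0 = (456.128380, 340.895505) px
  c1 = (583.816331, 307.071543) px
  c2 = (540.575888, 206.436970) px
  c3 = (408.434535, 230.464901) px
Planar DLT: solve 8×8 A·h = b for H (H[2,2]=1):
  H  [+1101.82402 +288.60486 +500.28677]
  H  [-22.70423 +660.92420 +270.58589]
  H  [+0.58296 +0.01022 +1.00000]
B = K⁻¹H; ‖b₁‖=1.205408, ‖b₂‖=1.205408; λ = 2/(‖b₁‖+‖b₂‖) = 0.829595, sign → tz>0 ⇒ λ=+0.829595
r₁ = λ·B[:,0] = (+0.84283,-0.23613,+0.48362); r₂ = λ·B[:,1] = (+0.26525,+0.96414,+0.00848)
r₃ = r₁×r₂ = (-0.46828,+0.12113,+0.87524); SVD([r₁ r₂ r₃]) → R = UVᵀ:
  R  [+0.84283 +0.26525 -0.46828]
  R  [-0.23613 +0.96414 +0.12113]
  R  [+0.48362 +0.00848 +0.87524]
t = (+0.15309, +0.04815, +0.82959) m
tr R = 2.682206; θ = arccos((tr R − 1)/2) = 0.571477 rad = 32.743°
axis k = ((R−Rᵀ)₃₂, (R−Rᵀ)₁₃, (R−Rᵀ)₂₁) / (2 sinθ) = (-0.104135, -0.879961, -0.463491)
rvec = θ·k = (-0.059511, -0.502877, -0.264874)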